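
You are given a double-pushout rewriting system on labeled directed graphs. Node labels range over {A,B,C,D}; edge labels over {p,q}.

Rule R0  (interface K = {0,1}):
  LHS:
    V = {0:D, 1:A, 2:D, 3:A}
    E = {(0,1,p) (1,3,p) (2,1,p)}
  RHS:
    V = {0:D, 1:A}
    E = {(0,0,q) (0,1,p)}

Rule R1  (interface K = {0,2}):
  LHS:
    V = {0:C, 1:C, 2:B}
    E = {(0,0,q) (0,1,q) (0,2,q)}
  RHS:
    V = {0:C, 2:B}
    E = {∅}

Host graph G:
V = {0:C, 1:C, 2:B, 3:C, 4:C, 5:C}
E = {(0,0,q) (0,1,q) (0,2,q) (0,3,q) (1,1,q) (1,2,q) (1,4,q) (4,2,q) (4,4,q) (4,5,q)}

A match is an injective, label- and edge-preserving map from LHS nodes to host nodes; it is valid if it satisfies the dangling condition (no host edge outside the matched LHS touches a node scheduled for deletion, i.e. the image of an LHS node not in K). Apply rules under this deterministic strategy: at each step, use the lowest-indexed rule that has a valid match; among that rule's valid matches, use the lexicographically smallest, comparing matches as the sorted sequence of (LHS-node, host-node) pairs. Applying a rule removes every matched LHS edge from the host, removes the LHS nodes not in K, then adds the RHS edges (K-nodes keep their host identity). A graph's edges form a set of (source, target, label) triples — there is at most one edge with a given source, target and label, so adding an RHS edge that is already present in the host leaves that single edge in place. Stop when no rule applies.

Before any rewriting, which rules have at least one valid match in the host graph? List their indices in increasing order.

Answer: [R1]

Rewrite trace:
R0: no valid match — LHS pattern not found
R1: 2 valid matches — {0↦0, 1↦3, 2↦2}, {0↦4, 1↦5, 2↦2}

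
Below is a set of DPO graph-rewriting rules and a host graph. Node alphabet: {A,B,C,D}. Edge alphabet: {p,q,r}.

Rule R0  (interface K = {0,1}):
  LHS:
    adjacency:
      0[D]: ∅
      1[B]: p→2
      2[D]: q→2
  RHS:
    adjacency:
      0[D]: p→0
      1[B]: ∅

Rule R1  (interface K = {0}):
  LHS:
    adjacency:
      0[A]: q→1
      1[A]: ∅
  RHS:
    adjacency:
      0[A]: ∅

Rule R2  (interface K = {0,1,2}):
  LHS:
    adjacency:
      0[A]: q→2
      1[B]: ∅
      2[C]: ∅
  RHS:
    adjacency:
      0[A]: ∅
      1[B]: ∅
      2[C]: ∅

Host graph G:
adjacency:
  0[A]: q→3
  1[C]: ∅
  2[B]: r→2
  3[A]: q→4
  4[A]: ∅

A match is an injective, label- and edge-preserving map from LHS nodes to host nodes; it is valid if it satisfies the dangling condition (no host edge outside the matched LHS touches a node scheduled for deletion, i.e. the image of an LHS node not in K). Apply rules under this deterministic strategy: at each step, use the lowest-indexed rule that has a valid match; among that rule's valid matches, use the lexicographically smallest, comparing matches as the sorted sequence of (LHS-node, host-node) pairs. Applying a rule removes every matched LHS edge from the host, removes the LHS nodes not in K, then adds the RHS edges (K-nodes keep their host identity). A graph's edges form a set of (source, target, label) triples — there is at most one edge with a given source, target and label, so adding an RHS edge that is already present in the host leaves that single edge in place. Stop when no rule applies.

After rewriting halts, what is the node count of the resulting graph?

initial: |V|=5 |E|=3  E = 0-q->3 2-r->2 3-q->4
step 1: apply R1 at {0↦3, 1↦4}  → |V|=4 |E|=2  E = 0-q->3 2-r->2
step 2: apply R1 at {0↦0, 1↦3}  → |V|=3 |E|=1  E = 2-r->2
normal form: no rule applies after step 2
NF nodes: {0:A, 1:C, 2:B}

Answer: 3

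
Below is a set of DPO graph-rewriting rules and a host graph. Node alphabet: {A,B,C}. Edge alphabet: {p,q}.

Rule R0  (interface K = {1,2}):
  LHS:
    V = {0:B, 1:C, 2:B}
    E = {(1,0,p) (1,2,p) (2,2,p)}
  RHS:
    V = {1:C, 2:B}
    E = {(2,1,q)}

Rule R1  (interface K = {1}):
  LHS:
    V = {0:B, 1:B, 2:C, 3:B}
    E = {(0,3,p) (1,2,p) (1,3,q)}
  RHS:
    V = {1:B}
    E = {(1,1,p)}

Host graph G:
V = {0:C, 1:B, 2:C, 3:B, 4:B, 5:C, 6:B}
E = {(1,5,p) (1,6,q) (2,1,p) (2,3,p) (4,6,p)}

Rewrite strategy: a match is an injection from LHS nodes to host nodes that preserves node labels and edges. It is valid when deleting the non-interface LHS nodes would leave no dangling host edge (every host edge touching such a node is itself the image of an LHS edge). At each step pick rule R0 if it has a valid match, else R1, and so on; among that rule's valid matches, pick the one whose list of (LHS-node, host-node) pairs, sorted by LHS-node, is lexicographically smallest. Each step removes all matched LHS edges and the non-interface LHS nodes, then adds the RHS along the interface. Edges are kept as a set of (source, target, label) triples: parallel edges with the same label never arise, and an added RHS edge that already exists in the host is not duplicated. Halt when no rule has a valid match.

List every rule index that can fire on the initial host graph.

R0: no valid match — LHS pattern not found
R1: 1 valid match — {0↦4, 1↦1, 2↦5, 3↦6}

Answer: [R1]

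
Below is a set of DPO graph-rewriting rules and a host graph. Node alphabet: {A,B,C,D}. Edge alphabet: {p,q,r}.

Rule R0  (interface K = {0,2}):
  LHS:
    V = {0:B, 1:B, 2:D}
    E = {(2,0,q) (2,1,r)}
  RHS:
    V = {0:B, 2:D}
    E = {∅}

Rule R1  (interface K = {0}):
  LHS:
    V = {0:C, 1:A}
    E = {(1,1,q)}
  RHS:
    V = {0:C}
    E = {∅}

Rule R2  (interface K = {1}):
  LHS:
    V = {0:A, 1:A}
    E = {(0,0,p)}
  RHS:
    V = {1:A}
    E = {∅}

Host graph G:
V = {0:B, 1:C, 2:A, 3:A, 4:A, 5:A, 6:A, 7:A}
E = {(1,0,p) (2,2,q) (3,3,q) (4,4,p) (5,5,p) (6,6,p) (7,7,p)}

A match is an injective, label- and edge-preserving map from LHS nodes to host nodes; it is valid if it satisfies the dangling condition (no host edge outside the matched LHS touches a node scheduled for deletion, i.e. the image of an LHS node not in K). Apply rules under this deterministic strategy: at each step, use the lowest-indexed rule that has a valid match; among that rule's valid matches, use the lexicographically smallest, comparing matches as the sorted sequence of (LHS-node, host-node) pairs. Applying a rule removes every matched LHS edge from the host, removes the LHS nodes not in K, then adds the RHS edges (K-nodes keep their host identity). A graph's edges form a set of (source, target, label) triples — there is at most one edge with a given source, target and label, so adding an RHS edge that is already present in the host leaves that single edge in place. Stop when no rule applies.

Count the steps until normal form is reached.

start.  V:8 E:7  edges: 1-p->0 2-q->2 3-q->3 4-p->4 5-p->5 6-p->6 7-p->7
1. fire R1 via {0↦1, 1↦2}  →  V:7 E:6  edges: 1-p->0 3-q->3 4-p->4 5-p->5 6-p->6 7-p->7
2. fire R1 via {0↦1, 1↦3}  →  V:6 E:5  edges: 1-p->0 4-p->4 5-p->5 6-p->6 7-p->7
3. fire R2 via {0↦4, 1↦5}  →  V:5 E:4  edges: 1-p->0 5-p->5 6-p->6 7-p->7
4. fire R2 via {0↦5, 1↦6}  →  V:4 E:3  edges: 1-p->0 6-p->6 7-p->7
5. fire R2 via {0↦6, 1↦7}  →  V:3 E:2  edges: 1-p->0 7-p->7
final graph: no rule applies after step 5

Answer: 5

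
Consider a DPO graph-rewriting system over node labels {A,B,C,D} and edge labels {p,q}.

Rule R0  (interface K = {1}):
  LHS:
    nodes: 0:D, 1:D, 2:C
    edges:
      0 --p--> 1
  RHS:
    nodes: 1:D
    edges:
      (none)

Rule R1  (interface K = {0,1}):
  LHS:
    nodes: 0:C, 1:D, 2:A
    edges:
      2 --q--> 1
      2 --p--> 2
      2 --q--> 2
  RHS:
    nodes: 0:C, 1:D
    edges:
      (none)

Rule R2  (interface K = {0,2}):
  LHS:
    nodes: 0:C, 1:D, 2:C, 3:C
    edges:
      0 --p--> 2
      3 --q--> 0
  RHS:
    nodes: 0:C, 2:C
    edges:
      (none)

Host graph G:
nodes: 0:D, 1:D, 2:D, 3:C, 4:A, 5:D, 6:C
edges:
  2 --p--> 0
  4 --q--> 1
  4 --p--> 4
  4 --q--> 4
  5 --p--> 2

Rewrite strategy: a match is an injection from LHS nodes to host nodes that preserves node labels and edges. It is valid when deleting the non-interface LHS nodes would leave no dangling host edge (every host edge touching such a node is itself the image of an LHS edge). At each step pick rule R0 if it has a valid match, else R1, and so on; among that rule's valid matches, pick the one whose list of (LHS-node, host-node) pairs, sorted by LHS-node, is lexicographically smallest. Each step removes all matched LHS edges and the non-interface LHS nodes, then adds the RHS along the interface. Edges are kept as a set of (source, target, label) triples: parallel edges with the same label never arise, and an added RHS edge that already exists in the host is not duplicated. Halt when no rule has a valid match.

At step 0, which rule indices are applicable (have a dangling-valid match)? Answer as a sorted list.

R0: 2 valid matches — {0↦5, 1↦2, 2↦3}, {0↦5, 1↦2, 2↦6}
R1: 2 valid matches — {0↦3, 1↦1, 2↦4}, {0↦6, 1↦1, 2↦4}
R2: no valid match — LHS pattern not found

Answer: [R0,R1]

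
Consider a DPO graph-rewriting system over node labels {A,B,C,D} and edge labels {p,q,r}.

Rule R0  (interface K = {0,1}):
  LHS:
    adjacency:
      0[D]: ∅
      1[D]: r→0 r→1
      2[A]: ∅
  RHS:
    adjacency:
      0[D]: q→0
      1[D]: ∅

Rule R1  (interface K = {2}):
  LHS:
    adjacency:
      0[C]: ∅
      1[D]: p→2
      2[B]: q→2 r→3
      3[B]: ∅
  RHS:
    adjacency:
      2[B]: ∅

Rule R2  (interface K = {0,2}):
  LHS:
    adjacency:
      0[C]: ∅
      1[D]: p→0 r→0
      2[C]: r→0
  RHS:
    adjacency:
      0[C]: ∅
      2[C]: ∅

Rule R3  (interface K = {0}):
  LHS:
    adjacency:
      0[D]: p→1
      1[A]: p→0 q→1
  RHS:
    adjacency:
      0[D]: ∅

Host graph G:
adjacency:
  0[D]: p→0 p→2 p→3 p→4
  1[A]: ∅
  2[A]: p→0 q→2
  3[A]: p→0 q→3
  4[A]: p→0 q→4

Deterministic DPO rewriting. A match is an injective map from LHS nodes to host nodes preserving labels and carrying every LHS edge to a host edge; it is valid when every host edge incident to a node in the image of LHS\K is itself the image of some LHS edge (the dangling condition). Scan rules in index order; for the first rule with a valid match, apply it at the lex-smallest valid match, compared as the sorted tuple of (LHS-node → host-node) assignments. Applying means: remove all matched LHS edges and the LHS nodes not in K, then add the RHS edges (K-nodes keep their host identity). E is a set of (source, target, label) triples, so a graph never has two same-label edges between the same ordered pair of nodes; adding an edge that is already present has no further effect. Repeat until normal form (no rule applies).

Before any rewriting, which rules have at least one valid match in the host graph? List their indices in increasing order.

R0: no valid match — LHS pattern not found
R1: no valid match — LHS pattern not found
R2: no valid match — LHS pattern not found
R3: 3 valid matches — {0↦0, 1↦2}, {0↦0, 1↦3}, {0↦0, 1↦4}

Answer: [R3]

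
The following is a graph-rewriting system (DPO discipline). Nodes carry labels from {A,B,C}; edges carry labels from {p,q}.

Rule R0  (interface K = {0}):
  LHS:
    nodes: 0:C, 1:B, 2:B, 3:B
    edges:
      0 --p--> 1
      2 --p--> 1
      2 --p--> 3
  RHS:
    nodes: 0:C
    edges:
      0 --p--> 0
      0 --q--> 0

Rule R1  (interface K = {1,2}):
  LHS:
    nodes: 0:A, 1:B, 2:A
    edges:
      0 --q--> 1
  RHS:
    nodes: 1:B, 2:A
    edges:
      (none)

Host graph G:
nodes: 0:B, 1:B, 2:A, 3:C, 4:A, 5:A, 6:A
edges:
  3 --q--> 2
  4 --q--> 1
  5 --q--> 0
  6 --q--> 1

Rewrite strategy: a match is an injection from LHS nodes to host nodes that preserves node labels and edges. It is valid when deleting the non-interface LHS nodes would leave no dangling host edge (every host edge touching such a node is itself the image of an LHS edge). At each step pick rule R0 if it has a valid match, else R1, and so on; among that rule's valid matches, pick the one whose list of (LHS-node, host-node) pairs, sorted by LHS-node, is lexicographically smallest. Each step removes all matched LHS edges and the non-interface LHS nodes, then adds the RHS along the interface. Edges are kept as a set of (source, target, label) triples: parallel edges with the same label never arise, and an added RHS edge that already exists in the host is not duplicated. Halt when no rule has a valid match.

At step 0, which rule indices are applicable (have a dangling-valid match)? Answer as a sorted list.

R0: no valid match — LHS pattern not found
R1: 9 valid matches — {0↦4, 1↦1, 2↦2}, {0↦4, 1↦1, 2↦5}, {0↦4, 1↦1, 2↦6} (+6 more)

Answer: [R1]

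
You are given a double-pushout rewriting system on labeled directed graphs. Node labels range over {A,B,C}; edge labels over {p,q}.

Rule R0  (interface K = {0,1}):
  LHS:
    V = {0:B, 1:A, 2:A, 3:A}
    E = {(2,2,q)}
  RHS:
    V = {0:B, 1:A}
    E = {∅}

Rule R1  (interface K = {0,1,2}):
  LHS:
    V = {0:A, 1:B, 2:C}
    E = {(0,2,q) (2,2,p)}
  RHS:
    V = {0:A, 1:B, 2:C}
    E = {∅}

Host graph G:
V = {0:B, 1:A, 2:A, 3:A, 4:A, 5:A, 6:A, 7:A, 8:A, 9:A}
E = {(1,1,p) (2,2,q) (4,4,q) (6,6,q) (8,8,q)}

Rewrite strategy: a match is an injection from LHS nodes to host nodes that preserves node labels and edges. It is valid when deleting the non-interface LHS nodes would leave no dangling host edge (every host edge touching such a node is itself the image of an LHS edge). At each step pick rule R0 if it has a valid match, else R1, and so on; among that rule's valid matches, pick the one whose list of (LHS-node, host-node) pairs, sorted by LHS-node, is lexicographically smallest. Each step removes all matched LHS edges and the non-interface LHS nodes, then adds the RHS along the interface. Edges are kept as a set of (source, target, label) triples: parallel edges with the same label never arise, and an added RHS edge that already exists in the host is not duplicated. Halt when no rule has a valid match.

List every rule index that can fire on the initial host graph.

R0: 112 valid matches — {0↦0, 1↦1, 2↦2, 3↦3}, {0↦0, 1↦1, 2↦2, 3↦5}, {0↦0, 1↦1, 2↦2, 3↦7} (+109 more)
R1: no valid match — LHS pattern not found

Answer: [R0]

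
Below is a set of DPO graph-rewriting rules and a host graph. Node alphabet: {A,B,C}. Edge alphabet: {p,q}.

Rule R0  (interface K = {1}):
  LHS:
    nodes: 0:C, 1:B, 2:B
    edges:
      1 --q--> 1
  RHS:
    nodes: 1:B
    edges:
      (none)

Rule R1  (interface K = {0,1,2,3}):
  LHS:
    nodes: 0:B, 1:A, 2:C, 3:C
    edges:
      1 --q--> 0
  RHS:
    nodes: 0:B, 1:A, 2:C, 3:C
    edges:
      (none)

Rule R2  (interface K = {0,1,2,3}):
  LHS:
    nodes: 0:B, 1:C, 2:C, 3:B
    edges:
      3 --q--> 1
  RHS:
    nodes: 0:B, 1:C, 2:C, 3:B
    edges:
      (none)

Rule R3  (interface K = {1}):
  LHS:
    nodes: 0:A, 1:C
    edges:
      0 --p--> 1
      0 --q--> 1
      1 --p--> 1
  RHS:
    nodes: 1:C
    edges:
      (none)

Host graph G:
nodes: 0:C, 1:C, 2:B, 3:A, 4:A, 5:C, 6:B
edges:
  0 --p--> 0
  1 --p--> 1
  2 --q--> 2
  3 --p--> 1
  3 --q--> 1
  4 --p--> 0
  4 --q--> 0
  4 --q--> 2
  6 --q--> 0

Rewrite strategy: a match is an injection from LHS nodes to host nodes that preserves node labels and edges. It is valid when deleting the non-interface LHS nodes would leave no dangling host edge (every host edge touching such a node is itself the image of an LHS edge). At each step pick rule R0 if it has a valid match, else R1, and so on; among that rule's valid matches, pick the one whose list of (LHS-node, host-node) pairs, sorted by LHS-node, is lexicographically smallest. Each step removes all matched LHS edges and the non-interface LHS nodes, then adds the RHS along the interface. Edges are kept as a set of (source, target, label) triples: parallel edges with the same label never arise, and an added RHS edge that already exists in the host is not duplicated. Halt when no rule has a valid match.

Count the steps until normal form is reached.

Answer: 5

Rewrite trace:
[0] host  ⇒  7 nodes, 9 edges  {0-p->0 1-p->1 2-q->2 3-p->1 3-q->1 4-p->0 4-q->0 4-q->2 6-q->0}
[1] R1 @ {0↦2, 1↦4, 2↦0, 3↦1}  ⇒  7 nodes, 8 edges  {0-p->0 1-p->1 2-q->2 3-p->1 3-q->1 4-p->0 4-q->0 6-q->0}
[2] R2 @ {0↦2, 1↦0, 2↦1, 3↦6}  ⇒  7 nodes, 7 edges  {0-p->0 1-p->1 2-q->2 3-p->1 3-q->1 4-p->0 4-q->0}
[3] R0 @ {0↦5, 1↦2, 2↦6}  ⇒  5 nodes, 6 edges  {0-p->0 1-p->1 3-p->1 3-q->1 4-p->0 4-q->0}
[4] R3 @ {0↦3, 1↦1}  ⇒  4 nodes, 3 edges  {0-p->0 4-p->0 4-q->0}
[5] R3 @ {0↦4, 1↦0}  ⇒  3 nodes, 0 edges  {∅}
final graph: no rule applies after step 5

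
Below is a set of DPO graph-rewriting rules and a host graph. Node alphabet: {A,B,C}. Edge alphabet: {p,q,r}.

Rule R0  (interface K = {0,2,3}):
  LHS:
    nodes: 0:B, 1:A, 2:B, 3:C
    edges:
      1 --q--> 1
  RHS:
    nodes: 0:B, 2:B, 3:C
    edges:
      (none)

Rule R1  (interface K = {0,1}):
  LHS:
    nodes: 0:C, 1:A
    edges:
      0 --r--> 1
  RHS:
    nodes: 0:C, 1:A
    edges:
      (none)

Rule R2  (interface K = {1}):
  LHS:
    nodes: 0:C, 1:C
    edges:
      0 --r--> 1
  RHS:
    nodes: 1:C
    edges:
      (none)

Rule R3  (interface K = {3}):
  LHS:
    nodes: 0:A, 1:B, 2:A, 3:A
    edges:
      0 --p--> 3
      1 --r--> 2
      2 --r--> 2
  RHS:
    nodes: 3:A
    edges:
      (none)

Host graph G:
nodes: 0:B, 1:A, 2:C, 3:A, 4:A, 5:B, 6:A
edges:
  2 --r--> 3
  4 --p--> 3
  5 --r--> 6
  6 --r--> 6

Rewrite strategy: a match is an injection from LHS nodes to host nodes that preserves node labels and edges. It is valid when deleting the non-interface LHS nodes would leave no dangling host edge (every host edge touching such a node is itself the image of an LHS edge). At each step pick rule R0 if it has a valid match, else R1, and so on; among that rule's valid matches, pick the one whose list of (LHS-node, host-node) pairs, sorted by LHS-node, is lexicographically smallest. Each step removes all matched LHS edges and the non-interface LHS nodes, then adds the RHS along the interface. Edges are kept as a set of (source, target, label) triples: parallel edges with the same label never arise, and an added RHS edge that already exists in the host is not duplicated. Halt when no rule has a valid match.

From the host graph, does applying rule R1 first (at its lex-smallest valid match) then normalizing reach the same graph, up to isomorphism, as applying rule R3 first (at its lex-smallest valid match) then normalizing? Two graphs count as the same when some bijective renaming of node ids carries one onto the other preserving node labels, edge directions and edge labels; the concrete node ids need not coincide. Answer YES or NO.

Answer: YES

Rewrite trace:
branch R1-first: apply at {0↦2, 1↦3} → |E|=3, then 1 more step(s) → NF |V|=4 |E|=0 V={0:B, 1:A, 2:C, 3:A} E=∅
branch R3-first: apply at {0↦4, 1↦5, 2↦6, 3↦3} → |E|=1, then 1 more step(s) → NF |V|=4 |E|=0 V={0:B, 1:A, 2:C, 3:A} E=∅
graphs isomorphic (equal up to label-preserving node renaming)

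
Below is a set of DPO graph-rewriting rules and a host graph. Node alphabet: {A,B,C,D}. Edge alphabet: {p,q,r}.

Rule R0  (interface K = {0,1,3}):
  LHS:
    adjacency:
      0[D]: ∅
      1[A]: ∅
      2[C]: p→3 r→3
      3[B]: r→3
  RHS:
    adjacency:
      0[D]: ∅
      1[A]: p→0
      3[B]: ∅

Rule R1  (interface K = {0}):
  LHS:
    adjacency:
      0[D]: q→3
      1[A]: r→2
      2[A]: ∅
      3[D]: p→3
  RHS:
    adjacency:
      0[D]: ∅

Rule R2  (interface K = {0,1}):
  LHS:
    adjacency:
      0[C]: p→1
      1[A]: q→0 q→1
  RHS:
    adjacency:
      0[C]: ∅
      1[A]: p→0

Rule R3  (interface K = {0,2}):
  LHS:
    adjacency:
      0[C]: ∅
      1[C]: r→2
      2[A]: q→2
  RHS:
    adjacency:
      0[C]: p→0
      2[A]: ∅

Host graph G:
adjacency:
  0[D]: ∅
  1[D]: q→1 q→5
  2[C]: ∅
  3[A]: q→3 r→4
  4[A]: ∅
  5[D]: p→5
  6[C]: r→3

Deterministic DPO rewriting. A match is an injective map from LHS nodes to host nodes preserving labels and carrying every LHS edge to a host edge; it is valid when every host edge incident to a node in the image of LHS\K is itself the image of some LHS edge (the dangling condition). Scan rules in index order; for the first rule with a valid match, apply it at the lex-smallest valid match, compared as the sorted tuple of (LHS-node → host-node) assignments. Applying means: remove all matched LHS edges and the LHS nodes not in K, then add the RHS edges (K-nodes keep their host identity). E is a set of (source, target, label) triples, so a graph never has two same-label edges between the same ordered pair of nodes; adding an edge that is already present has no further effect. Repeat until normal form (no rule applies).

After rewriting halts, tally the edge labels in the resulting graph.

start.  V:7 E:6  edges: 1-q->1 1-q->5 3-q->3 3-r->4 5-p->5 6-r->3
1. fire R3 via {0↦2, 1↦6, 2↦3}  →  V:6 E:5  edges: 1-q->1 1-q->5 2-p->2 3-r->4 5-p->5
2. fire R1 via {0↦1, 1↦3, 2↦4, 3↦5}  →  V:3 E:2  edges: 1-q->1 2-p->2
halt: no rule applies after step 2
NF edges: [(1, 1, 'q'), (2, 2, 'p')]

Answer: p:1 q:1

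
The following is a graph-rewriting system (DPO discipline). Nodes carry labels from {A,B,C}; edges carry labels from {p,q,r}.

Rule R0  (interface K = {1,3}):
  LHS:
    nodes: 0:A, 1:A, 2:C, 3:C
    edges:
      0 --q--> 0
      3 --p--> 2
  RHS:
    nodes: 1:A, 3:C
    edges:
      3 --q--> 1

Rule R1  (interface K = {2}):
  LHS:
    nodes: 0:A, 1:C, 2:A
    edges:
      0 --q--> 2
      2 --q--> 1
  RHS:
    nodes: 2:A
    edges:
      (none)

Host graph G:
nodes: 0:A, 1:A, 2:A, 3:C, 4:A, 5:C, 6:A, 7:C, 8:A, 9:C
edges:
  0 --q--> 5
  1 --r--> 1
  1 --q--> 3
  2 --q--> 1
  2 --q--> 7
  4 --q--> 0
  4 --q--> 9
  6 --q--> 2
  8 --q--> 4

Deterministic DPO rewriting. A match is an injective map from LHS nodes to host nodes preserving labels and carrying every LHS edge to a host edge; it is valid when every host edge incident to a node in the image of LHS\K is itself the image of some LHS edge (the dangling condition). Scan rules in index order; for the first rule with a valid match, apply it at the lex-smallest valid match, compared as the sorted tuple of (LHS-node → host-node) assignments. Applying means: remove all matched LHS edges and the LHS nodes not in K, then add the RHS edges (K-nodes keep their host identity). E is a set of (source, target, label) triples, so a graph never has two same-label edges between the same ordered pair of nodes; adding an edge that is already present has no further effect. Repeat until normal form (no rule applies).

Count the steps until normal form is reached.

start.  V:10 E:9  edges: 0-q->5 1-r->1 1-q->3 2-q->1 2-q->7 4-q->0 4-q->9 6-q->2 8-q->4
1. fire R1 via {0↦6, 1↦7, 2↦2}  →  V:8 E:7  edges: 0-q->5 1-r->1 1-q->3 2-q->1 4-q->0 4-q->9 8-q->4
2. fire R1 via {0↦2, 1↦3, 2↦1}  →  V:6 E:5  edges: 0-q->5 1-r->1 4-q->0 4-q->9 8-q->4
3. fire R1 via {0↦8, 1↦9, 2↦4}  →  V:4 E:3  edges: 0-q->5 1-r->1 4-q->0
4. fire R1 via {0↦4, 1↦5, 2↦0}  →  V:2 E:1  edges: 1-r->1
halt: no rule applies after step 4

Answer: 4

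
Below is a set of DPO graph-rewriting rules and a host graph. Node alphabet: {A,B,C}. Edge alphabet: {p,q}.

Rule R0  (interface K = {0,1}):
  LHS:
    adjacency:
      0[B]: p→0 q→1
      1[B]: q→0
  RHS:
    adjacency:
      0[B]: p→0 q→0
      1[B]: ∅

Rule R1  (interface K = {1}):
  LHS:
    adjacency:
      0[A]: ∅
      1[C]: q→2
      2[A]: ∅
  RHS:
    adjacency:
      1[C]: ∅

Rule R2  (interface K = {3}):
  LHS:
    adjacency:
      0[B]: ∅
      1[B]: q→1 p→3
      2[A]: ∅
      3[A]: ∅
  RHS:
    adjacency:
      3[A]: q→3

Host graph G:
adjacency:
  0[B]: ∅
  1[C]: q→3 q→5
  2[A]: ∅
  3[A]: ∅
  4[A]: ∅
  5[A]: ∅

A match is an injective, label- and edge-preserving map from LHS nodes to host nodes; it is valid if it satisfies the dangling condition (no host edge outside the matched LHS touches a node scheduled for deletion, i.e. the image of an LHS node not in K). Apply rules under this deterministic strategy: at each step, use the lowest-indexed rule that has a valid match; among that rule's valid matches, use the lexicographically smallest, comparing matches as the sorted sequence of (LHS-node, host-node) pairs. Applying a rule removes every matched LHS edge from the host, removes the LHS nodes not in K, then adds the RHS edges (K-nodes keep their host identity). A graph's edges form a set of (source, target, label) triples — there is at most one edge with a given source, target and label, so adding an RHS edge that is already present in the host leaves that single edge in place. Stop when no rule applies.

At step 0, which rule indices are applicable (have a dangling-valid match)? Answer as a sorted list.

R0: no valid match — LHS pattern not found
R1: 4 valid matches — {0↦2, 1↦1, 2↦3}, {0↦2, 1↦1, 2↦5}, {0↦4, 1↦1, 2↦3} (+1 more)
R2: no valid match — LHS pattern not found

Answer: [R1]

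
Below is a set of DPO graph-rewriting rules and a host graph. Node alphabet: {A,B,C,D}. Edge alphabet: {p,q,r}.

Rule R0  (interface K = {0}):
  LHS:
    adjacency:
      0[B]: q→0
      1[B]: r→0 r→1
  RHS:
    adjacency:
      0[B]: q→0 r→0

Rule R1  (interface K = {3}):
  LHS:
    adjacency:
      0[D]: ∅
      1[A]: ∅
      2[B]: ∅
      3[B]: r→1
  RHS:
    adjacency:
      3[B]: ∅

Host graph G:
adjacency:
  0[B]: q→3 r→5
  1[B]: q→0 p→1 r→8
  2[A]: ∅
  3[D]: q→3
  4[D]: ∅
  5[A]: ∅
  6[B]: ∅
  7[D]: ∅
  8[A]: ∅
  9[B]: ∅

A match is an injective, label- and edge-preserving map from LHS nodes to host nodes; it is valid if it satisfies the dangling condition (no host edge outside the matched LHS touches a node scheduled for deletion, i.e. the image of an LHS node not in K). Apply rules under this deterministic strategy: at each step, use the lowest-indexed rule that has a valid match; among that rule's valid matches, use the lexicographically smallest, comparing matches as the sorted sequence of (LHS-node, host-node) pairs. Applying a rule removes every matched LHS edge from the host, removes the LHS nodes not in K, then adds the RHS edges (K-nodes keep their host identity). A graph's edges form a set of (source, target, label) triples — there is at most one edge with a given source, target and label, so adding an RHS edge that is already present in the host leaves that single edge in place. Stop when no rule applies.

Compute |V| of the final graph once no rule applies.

Answer: 4

Rewrite trace:
start.  V:10 E:6  edges: 0-q->3 0-r->5 1-q->0 1-p->1 1-r->8 3-q->3
1. fire R1 via {0↦4, 1↦5, 2↦6, 3↦0}  →  V:7 E:5  edges: 0-q->3 1-q->0 1-p->1 1-r->8 3-q->3
2. fire R1 via {0↦7, 1↦8, 2↦9, 3↦1}  →  V:4 E:4  edges: 0-q->3 1-q->0 1-p->1 3-q->3
halt: no rule applies after step 2
NF nodes: {0:B, 1:B, 2:A, 3:D}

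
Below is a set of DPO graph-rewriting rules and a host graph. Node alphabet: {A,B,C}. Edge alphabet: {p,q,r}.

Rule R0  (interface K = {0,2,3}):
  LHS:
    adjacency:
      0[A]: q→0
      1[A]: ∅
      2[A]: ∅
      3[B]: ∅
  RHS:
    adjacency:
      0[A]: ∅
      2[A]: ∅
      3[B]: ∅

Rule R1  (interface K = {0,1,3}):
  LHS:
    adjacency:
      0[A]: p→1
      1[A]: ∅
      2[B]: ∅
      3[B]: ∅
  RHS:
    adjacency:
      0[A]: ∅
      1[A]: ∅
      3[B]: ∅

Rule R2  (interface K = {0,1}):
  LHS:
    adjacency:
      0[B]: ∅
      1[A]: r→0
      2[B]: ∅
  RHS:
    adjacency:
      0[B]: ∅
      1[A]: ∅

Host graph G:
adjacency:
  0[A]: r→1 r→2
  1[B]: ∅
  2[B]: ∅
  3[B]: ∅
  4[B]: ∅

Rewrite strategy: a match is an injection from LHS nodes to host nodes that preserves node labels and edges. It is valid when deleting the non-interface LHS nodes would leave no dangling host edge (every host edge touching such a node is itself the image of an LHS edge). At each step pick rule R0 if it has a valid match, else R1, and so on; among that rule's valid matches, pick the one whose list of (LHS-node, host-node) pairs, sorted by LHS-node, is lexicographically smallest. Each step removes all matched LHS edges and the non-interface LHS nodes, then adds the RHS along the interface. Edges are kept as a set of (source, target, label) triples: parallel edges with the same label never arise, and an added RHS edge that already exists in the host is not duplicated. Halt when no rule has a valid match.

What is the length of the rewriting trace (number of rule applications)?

Answer: 2

Steps:
start.  V:5 E:2  edges: 0-r->1 0-r->2
1. fire R2 via {0↦1, 1↦0, 2↦3}  →  V:4 E:1  edges: 0-r->2
2. fire R2 via {0↦2, 1↦0, 2↦1}  →  V:3 E:0  edges: ∅
normal form: no rule applies after step 2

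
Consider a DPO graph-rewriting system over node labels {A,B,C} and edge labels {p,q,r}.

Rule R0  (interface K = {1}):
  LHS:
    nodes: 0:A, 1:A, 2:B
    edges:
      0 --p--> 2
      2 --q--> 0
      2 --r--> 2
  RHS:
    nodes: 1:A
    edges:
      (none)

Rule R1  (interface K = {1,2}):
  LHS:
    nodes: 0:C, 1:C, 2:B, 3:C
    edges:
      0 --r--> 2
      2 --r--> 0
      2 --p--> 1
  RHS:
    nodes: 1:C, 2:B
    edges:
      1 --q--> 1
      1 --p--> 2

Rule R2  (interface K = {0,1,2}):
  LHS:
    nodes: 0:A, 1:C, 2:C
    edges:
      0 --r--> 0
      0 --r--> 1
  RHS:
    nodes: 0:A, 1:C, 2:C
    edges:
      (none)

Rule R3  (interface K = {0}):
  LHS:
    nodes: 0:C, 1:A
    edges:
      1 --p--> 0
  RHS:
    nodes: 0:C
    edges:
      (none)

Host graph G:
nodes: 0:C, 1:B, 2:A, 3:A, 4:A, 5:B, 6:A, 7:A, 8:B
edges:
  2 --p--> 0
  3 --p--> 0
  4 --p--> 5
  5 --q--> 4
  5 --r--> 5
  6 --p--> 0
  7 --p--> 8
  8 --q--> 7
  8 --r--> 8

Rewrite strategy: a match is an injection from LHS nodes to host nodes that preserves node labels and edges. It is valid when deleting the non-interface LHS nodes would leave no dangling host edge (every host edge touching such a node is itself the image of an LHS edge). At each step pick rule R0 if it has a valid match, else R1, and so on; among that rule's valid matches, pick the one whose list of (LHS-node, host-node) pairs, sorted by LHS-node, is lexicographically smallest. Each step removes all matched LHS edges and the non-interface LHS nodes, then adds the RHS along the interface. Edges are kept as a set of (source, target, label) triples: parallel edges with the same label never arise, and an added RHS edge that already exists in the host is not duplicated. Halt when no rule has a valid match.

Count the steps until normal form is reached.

Answer: 5

Rewrite trace:
start.  V:9 E:9  edges: 2-p->0 3-p->0 4-p->5 5-q->4 5-r->5 6-p->0 7-p->8 8-q->7 8-r->8
1. fire R0 via {0↦4, 1↦2, 2↦5}  →  V:7 E:6  edges: 2-p->0 3-p->0 6-p->0 7-p->8 8-q->7 8-r->8
2. fire R0 via {0↦7, 1↦2, 2↦8}  →  V:5 E:3  edges: 2-p->0 3-p->0 6-p->0
3. fire R3 via {0↦0, 1↦2}  →  V:4 E:2  edges: 3-p->0 6-p->0
4. fire R3 via {0↦0, 1↦3}  →  V:3 E:1  edges: 6-p->0
5. fire R3 via {0↦0, 1↦6}  →  V:2 E:0  edges: ∅
halt: no rule applies after step 5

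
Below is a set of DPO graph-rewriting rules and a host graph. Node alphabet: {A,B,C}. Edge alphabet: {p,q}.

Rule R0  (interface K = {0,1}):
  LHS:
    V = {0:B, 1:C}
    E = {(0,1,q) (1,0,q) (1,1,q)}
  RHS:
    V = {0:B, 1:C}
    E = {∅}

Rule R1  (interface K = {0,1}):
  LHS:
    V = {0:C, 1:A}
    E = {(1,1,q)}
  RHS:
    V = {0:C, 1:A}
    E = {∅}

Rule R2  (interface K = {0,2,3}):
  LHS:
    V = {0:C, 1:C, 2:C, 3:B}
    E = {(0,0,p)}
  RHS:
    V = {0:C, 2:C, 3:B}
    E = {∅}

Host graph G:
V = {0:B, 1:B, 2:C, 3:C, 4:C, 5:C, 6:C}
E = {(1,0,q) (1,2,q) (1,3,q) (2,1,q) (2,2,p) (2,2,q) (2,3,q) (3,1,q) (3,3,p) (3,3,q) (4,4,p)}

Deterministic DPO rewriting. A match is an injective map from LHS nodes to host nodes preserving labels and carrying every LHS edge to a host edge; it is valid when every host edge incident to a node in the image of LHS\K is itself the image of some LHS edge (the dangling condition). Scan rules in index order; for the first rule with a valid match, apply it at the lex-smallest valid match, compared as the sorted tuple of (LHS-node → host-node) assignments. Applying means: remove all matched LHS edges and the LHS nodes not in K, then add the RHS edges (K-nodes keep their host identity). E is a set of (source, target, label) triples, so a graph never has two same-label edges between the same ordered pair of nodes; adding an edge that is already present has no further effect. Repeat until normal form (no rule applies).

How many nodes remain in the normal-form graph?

Answer: 5

Derivation:
initial: |V|=7 |E|=11  E = 1-q->0 1-q->2 1-q->3 2-q->1 2-p->2 2-q->2 2-q->3 3-q->1 3-p->3 3-q->3 4-p->4
step 1: apply R0 at {0↦1, 1↦2}  → |V|=7 |E|=8  E = 1-q->0 1-q->3 2-p->2 2-q->3 3-q->1 3-p->3 3-q->3 4-p->4
step 2: apply R0 at {0↦1, 1↦3}  → |V|=7 |E|=5  E = 1-q->0 2-p->2 2-q->3 3-p->3 4-p->4
step 3: apply R2 at {0↦2, 1↦5, 2↦3, 3↦0}  → |V|=6 |E|=4  E = 1-q->0 2-q->3 3-p->3 4-p->4
step 4: apply R2 at {0↦3, 1↦6, 2↦2, 3↦0}  → |V|=5 |E|=3  E = 1-q->0 2-q->3 4-p->4
final graph: no rule applies after step 4
NF nodes: {0:B, 1:B, 2:C, 3:C, 4:C}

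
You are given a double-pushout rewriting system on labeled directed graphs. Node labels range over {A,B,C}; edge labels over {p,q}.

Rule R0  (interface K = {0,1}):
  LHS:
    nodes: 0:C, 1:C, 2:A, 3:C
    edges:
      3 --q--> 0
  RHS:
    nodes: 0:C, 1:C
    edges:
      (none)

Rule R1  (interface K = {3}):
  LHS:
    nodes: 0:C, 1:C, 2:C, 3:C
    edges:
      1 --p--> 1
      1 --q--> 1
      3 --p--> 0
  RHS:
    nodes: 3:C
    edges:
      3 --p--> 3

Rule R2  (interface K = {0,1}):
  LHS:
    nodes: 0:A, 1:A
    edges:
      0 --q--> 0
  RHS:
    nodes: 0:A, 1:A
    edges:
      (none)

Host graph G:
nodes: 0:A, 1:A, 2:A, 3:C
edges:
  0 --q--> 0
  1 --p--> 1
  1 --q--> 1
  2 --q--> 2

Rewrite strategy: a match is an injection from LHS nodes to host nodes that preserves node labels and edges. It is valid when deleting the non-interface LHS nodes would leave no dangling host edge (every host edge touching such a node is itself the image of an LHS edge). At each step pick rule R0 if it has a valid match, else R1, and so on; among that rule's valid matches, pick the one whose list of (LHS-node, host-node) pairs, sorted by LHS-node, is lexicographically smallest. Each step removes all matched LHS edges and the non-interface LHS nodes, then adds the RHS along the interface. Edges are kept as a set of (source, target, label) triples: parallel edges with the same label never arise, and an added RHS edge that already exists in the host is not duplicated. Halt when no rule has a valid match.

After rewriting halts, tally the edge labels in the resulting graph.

initial: |V|=4 |E|=4  E = 0-q->0 1-p->1 1-q->1 2-q->2
step 1: apply R2 at {0↦0, 1↦1}  → |V|=4 |E|=3  E = 1-p->1 1-q->1 2-q->2
step 2: apply R2 at {0↦1, 1↦0}  → |V|=4 |E|=2  E = 1-p->1 2-q->2
step 3: apply R2 at {0↦2, 1↦0}  → |V|=4 |E|=1  E = 1-p->1
halt: no rule applies after step 3
NF edges: [(1, 1, 'p')]

Answer: p:1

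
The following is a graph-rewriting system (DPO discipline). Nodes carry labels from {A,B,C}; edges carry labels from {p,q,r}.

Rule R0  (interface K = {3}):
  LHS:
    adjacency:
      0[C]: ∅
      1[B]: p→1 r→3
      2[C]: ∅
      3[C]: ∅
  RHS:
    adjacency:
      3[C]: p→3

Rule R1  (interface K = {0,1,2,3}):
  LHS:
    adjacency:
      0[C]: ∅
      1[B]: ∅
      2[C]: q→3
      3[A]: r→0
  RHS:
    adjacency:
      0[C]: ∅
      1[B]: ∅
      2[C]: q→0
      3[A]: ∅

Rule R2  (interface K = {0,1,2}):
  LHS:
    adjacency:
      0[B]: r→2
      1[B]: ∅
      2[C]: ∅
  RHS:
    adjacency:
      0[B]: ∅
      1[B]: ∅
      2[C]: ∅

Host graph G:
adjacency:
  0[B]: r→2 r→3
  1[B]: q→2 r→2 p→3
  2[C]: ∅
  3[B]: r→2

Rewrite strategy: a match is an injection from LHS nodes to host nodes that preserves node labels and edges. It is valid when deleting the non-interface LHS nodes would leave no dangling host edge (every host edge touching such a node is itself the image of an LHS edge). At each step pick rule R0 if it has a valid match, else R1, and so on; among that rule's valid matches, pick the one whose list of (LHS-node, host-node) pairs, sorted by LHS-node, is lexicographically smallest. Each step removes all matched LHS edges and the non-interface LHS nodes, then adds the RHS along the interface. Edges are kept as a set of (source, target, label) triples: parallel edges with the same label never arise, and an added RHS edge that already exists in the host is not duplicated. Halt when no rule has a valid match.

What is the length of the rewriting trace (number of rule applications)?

Answer: 3

Steps:
[0] host  ⇒  4 nodes, 6 edges  {0-r->2 0-r->3 1-q->2 1-r->2 1-p->3 3-r->2}
[1] R2 @ {0↦0, 1↦1, 2↦2}  ⇒  4 nodes, 5 edges  {0-r->3 1-q->2 1-r->2 1-p->3 3-r->2}
[2] R2 @ {0↦1, 1↦0, 2↦2}  ⇒  4 nodes, 4 edges  {0-r->3 1-q->2 1-p->3 3-r->2}
[3] R2 @ {0↦3, 1↦0, 2↦2}  ⇒  4 nodes, 3 edges  {0-r->3 1-q->2 1-p->3}
final graph: no rule applies after step 3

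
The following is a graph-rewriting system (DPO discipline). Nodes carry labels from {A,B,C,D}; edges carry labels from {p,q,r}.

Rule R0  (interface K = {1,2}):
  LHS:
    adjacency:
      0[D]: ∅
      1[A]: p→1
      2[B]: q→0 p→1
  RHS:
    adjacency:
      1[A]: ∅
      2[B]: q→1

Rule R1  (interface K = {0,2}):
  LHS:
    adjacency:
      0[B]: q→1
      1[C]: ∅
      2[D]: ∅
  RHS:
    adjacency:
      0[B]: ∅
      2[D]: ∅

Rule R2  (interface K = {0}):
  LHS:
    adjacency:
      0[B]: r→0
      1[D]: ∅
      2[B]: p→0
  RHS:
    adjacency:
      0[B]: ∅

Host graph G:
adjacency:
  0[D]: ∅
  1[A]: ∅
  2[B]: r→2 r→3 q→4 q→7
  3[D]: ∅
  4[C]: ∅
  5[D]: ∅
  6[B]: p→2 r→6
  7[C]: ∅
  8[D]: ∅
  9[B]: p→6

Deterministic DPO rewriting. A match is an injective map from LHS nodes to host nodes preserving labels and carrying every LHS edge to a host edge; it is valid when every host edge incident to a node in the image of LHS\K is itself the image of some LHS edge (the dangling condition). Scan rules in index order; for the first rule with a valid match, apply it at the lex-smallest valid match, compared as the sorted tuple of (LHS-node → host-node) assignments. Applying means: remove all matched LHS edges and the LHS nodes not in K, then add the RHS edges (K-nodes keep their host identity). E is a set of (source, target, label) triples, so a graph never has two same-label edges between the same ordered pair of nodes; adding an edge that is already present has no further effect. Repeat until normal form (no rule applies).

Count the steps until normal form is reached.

initial: |V|=10 |E|=7  E = 2-r->2 2-r->3 2-q->4 2-q->7 6-p->2 6-r->6 9-p->6
step 1: apply R1 at {0↦2, 1↦4, 2↦0}  → |V|=9 |E|=6  E = 2-r->2 2-r->3 2-q->7 6-p->2 6-r->6 9-p->6
step 2: apply R1 at {0↦2, 1↦7, 2↦0}  → |V|=8 |E|=5  E = 2-r->2 2-r->3 6-p->2 6-r->6 9-p->6
step 3: apply R2 at {0↦6, 1↦0, 2↦9}  → |V|=6 |E|=3  E = 2-r->2 2-r->3 6-p->2
step 4: apply R2 at {0↦2, 1↦5, 2↦6}  → |V|=4 |E|=1  E = 2-r->3
final graph: no rule applies after step 4

Answer: 4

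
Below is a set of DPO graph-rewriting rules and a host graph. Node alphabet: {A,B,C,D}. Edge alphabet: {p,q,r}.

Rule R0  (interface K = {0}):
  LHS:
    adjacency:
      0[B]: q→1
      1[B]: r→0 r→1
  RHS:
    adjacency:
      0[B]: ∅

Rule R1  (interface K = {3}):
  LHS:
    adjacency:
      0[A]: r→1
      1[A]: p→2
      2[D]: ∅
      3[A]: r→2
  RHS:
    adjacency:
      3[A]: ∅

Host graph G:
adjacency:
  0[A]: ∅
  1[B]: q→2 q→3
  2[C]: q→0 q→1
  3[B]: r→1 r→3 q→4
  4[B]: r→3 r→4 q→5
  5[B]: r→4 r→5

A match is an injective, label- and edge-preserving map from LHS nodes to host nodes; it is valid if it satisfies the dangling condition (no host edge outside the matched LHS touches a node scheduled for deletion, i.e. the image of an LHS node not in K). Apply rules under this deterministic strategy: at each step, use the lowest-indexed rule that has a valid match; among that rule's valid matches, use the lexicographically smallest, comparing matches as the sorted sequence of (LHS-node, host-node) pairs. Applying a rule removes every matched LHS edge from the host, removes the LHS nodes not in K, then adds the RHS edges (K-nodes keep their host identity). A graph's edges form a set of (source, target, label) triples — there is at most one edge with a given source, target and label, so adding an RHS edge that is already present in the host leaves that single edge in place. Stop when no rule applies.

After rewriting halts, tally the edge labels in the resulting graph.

initial: |V|=6 |E|=12  E = 1-q->2 1-q->3 2-q->0 2-q->1 3-r->1 3-r->3 3-q->4 4-r->3 4-r->4 4-q->5 5-r->4 5-r->5
step 1: apply R0 at {0↦4, 1↦5}  → |V|=5 |E|=9  E = 1-q->2 1-q->3 2-q->0 2-q->1 3-r->1 3-r->3 3-q->4 4-r->3 4-r->4
step 2: apply R0 at {0↦3, 1↦4}  → |V|=4 |E|=6  E = 1-q->2 1-q->3 2-q->0 2-q->1 3-r->1 3-r->3
step 3: apply R0 at {0↦1, 1↦3}  → |V|=3 |E|=3  E = 1-q->2 2-q->0 2-q->1
halt: no rule applies after step 3
NF edges: [(1, 2, 'q'), (2, 0, 'q'), (2, 1, 'q')]

Answer: q:3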